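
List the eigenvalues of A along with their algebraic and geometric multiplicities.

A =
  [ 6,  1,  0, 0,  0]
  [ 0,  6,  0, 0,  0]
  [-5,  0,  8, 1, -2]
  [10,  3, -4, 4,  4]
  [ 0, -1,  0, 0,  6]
λ = 6: alg = 5, geom = 3

Step 1 — factor the characteristic polynomial to read off the algebraic multiplicities:
  χ_A(x) = (x - 6)^5

Step 2 — compute geometric multiplicities via the rank-nullity identity g(λ) = n − rank(A − λI):
  rank(A − (6)·I) = 2, so dim ker(A − (6)·I) = n − 2 = 3

Summary:
  λ = 6: algebraic multiplicity = 5, geometric multiplicity = 3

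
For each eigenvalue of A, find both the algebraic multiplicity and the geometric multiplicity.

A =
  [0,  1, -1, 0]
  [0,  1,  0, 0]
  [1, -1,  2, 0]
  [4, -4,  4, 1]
λ = 1: alg = 4, geom = 3

Step 1 — factor the characteristic polynomial to read off the algebraic multiplicities:
  χ_A(x) = (x - 1)^4

Step 2 — compute geometric multiplicities via the rank-nullity identity g(λ) = n − rank(A − λI):
  rank(A − (1)·I) = 1, so dim ker(A − (1)·I) = n − 1 = 3

Summary:
  λ = 1: algebraic multiplicity = 4, geometric multiplicity = 3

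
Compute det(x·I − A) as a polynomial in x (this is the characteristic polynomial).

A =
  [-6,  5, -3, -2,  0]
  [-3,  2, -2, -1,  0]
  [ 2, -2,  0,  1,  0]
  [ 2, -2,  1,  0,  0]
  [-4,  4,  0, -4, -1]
x^5 + 5*x^4 + 10*x^3 + 10*x^2 + 5*x + 1

Expanding det(x·I − A) (e.g. by cofactor expansion or by noting that A is similar to its Jordan form J, which has the same characteristic polynomial as A) gives
  χ_A(x) = x^5 + 5*x^4 + 10*x^3 + 10*x^2 + 5*x + 1
which factors as (x + 1)^5. The eigenvalues (with algebraic multiplicities) are λ = -1 with multiplicity 5.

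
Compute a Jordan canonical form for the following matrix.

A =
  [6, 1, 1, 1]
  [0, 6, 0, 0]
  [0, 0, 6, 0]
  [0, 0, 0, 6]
J_2(6) ⊕ J_1(6) ⊕ J_1(6)

The characteristic polynomial is
  det(x·I − A) = x^4 - 24*x^3 + 216*x^2 - 864*x + 1296 = (x - 6)^4

Eigenvalues and multiplicities (the geometric multiplicity of λ is n − rank(A − λI), which equals the number of Jordan blocks for λ):
  λ = 6: algebraic multiplicity = 4, geometric multiplicity = 3

Determining the block sizes for each eigenvalue:
  λ = 6: 3 blocks summing to 4 forces exactly one block of size 2 and the rest size 1 → block sizes [2, 1, 1]

Assembling the blocks gives a Jordan form
J =
  [6, 1, 0, 0]
  [0, 6, 0, 0]
  [0, 0, 6, 0]
  [0, 0, 0, 6]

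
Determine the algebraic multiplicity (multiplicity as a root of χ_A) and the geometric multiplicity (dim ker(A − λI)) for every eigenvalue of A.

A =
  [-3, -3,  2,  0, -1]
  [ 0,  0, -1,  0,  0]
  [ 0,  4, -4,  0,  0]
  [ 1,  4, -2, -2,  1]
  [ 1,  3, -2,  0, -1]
λ = -2: alg = 5, geom = 2

Step 1 — factor the characteristic polynomial to read off the algebraic multiplicities:
  χ_A(x) = (x + 2)^5

Step 2 — compute geometric multiplicities via the rank-nullity identity g(λ) = n − rank(A − λI):
  rank(A − (-2)·I) = 3, so dim ker(A − (-2)·I) = n − 3 = 2

Summary:
  λ = -2: algebraic multiplicity = 5, geometric multiplicity = 2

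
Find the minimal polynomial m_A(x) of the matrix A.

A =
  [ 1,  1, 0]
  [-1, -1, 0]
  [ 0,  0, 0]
x^2

The characteristic polynomial is χ_A(x) = x^3, so the eigenvalues are known. The minimal polynomial is
  m_A(x) = Π_λ (x − λ)^{k_λ}
where k_λ is the size of the *largest* Jordan block for λ (equivalently, the smallest k with (A − λI)^k v = 0 for every generalised eigenvector v of λ).

  λ = 0: largest Jordan block has size 2, contributing (x − 0)^2

So m_A(x) = x^2 = x^2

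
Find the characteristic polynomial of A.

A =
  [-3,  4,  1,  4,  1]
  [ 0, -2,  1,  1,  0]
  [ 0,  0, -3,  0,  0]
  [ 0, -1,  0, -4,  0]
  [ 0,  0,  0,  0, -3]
x^5 + 15*x^4 + 90*x^3 + 270*x^2 + 405*x + 243

Expanding det(x·I − A) (e.g. by cofactor expansion or by noting that A is similar to its Jordan form J, which has the same characteristic polynomial as A) gives
  χ_A(x) = x^5 + 15*x^4 + 90*x^3 + 270*x^2 + 405*x + 243
which factors as (x + 3)^5. The eigenvalues (with algebraic multiplicities) are λ = -3 with multiplicity 5.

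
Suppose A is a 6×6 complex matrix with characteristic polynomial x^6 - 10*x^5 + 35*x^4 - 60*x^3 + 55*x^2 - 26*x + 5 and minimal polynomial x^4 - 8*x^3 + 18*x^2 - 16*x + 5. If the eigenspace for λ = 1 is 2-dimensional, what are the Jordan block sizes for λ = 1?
Block sizes for λ = 1: [3, 2]

Step 1 — from the characteristic polynomial, algebraic multiplicity of λ = 1 is 5. From dim ker(A − (1)·I) = 2, there are exactly 2 Jordan blocks for λ = 1.
Step 2 — from the minimal polynomial, the factor (x − 1)^3 tells us the largest block for λ = 1 has size 3.
Step 3 — with total size 5, 2 blocks, and largest block 3, the block sizes (in nonincreasing order) are [3, 2].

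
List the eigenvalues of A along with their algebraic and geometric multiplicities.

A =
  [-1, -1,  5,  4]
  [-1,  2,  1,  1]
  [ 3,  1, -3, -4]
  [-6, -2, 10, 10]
λ = 2: alg = 4, geom = 2

Step 1 — factor the characteristic polynomial to read off the algebraic multiplicities:
  χ_A(x) = (x - 2)^4

Step 2 — compute geometric multiplicities via the rank-nullity identity g(λ) = n − rank(A − λI):
  rank(A − (2)·I) = 2, so dim ker(A − (2)·I) = n − 2 = 2

Summary:
  λ = 2: algebraic multiplicity = 4, geometric multiplicity = 2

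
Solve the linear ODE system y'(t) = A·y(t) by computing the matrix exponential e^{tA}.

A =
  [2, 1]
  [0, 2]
e^{tA} =
  [exp(2*t), t*exp(2*t)]
  [0, exp(2*t)]

Strategy: write A = P · J · P⁻¹ where J is a Jordan canonical form, so e^{tA} = P · e^{tJ} · P⁻¹, and e^{tJ} can be computed block-by-block.

A has Jordan form
J =
  [2, 1]
  [0, 2]
(up to reordering of blocks).

Per-block formulas:
  For a 2×2 Jordan block J_2(2): exp(t · J_2(2)) = e^(2t)·(I + t·N), where N is the 2×2 nilpotent shift.

After assembling e^{tJ} and conjugating by P, we get:

e^{tA} =
  [exp(2*t), t*exp(2*t)]
  [0, exp(2*t)]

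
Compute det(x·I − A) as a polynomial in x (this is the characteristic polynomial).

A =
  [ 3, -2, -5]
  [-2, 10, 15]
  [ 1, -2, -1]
x^3 - 12*x^2 + 48*x - 64

Expanding det(x·I − A) (e.g. by cofactor expansion or by noting that A is similar to its Jordan form J, which has the same characteristic polynomial as A) gives
  χ_A(x) = x^3 - 12*x^2 + 48*x - 64
which factors as (x - 4)^3. The eigenvalues (with algebraic multiplicities) are λ = 4 with multiplicity 3.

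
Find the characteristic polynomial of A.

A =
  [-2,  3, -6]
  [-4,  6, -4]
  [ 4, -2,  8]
x^3 - 12*x^2 + 48*x - 64

Expanding det(x·I − A) (e.g. by cofactor expansion or by noting that A is similar to its Jordan form J, which has the same characteristic polynomial as A) gives
  χ_A(x) = x^3 - 12*x^2 + 48*x - 64
which factors as (x - 4)^3. The eigenvalues (with algebraic multiplicities) are λ = 4 with multiplicity 3.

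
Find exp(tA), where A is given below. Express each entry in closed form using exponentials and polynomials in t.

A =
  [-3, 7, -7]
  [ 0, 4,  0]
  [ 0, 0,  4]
e^{tA} =
  [exp(-3*t), exp(4*t) - exp(-3*t), -exp(4*t) + exp(-3*t)]
  [0, exp(4*t), 0]
  [0, 0, exp(4*t)]

Strategy: write A = P · J · P⁻¹ where J is a Jordan canonical form, so e^{tA} = P · e^{tJ} · P⁻¹, and e^{tJ} can be computed block-by-block.

A has Jordan form
J =
  [-3, 0, 0]
  [ 0, 4, 0]
  [ 0, 0, 4]
(up to reordering of blocks).

Per-block formulas:
  For a 1×1 block at λ = 4: exp(t · [4]) = [e^(4t)].
  For a 1×1 block at λ = -3: exp(t · [-3]) = [e^(-3t)].

After assembling e^{tJ} and conjugating by P, we get:

e^{tA} =
  [exp(-3*t), exp(4*t) - exp(-3*t), -exp(4*t) + exp(-3*t)]
  [0, exp(4*t), 0]
  [0, 0, exp(4*t)]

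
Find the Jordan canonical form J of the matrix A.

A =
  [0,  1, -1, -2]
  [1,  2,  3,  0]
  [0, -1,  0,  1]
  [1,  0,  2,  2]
J_3(1) ⊕ J_1(1)

The characteristic polynomial is
  det(x·I − A) = x^4 - 4*x^3 + 6*x^2 - 4*x + 1 = (x - 1)^4

Eigenvalues and multiplicities (the geometric multiplicity of λ is n − rank(A − λI), which equals the number of Jordan blocks for λ):
  λ = 1: algebraic multiplicity = 4, geometric multiplicity = 2

Determining the block sizes for each eigenvalue:
  λ = 1: with am = 4 and gm = 2, the partition is not yet determined (e.g. several partitions of 4 into 2 parts exist). Let N = A − (1)·I. Computing rank(N^1) = 2, rank(N^2) = 1, rank(N^3) = 0; the number of blocks of size ≥ j is rank(N^{j−1}) − rank(N^j), giving [2, 1, 1]. So we have 1 block(s) of size 3, 1 block(s) of size 1 → block sizes [3, 1]

Assembling the blocks gives a Jordan form
J =
  [1, 1, 0, 0]
  [0, 1, 1, 0]
  [0, 0, 1, 0]
  [0, 0, 0, 1]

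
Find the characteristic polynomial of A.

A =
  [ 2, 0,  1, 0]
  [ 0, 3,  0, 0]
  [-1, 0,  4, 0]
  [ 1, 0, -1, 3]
x^4 - 12*x^3 + 54*x^2 - 108*x + 81

Expanding det(x·I − A) (e.g. by cofactor expansion or by noting that A is similar to its Jordan form J, which has the same characteristic polynomial as A) gives
  χ_A(x) = x^4 - 12*x^3 + 54*x^2 - 108*x + 81
which factors as (x - 3)^4. The eigenvalues (with algebraic multiplicities) are λ = 3 with multiplicity 4.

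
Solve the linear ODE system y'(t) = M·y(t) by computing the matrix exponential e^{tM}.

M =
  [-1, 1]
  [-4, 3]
e^{tM} =
  [-2*t*exp(t) + exp(t), t*exp(t)]
  [-4*t*exp(t), 2*t*exp(t) + exp(t)]

Strategy: write M = P · J · P⁻¹ where J is a Jordan canonical form, so e^{tM} = P · e^{tJ} · P⁻¹, and e^{tJ} can be computed block-by-block.

M has Jordan form
J =
  [1, 1]
  [0, 1]
(up to reordering of blocks).

Per-block formulas:
  For a 2×2 Jordan block J_2(1): exp(t · J_2(1)) = e^(1t)·(I + t·N), where N is the 2×2 nilpotent shift.

After assembling e^{tJ} and conjugating by P, we get:

e^{tM} =
  [-2*t*exp(t) + exp(t), t*exp(t)]
  [-4*t*exp(t), 2*t*exp(t) + exp(t)]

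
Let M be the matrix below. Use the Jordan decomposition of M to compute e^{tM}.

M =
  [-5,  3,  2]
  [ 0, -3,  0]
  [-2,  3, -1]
e^{tM} =
  [-2*t*exp(-3*t) + exp(-3*t), 3*t*exp(-3*t), 2*t*exp(-3*t)]
  [0, exp(-3*t), 0]
  [-2*t*exp(-3*t), 3*t*exp(-3*t), 2*t*exp(-3*t) + exp(-3*t)]

Strategy: write M = P · J · P⁻¹ where J is a Jordan canonical form, so e^{tM} = P · e^{tJ} · P⁻¹, and e^{tJ} can be computed block-by-block.

M has Jordan form
J =
  [-3,  1,  0]
  [ 0, -3,  0]
  [ 0,  0, -3]
(up to reordering of blocks).

Per-block formulas:
  For a 2×2 Jordan block J_2(-3): exp(t · J_2(-3)) = e^(-3t)·(I + t·N), where N is the 2×2 nilpotent shift.
  For a 1×1 block at λ = -3: exp(t · [-3]) = [e^(-3t)].

After assembling e^{tJ} and conjugating by P, we get:

e^{tM} =
  [-2*t*exp(-3*t) + exp(-3*t), 3*t*exp(-3*t), 2*t*exp(-3*t)]
  [0, exp(-3*t), 0]
  [-2*t*exp(-3*t), 3*t*exp(-3*t), 2*t*exp(-3*t) + exp(-3*t)]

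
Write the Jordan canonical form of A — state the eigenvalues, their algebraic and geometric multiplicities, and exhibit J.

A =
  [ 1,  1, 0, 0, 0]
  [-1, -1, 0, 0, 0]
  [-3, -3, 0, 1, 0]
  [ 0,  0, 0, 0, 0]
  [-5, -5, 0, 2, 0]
J_2(0) ⊕ J_2(0) ⊕ J_1(0)

The characteristic polynomial is
  det(x·I − A) = x^5

Eigenvalues and multiplicities (the geometric multiplicity of λ is n − rank(A − λI), which equals the number of Jordan blocks for λ):
  λ = 0: algebraic multiplicity = 5, geometric multiplicity = 3

Determining the block sizes for each eigenvalue:
  λ = 0: with am = 5 and gm = 3, the partition is not yet determined (e.g. several partitions of 5 into 3 parts exist). Let N = A − (0)·I. Computing rank(N^1) = 2, rank(N^2) = 0; the number of blocks of size ≥ j is rank(N^{j−1}) − rank(N^j), giving [3, 2]. So we have 2 block(s) of size 2, 1 block(s) of size 1 → block sizes [2, 2, 1]

Assembling the blocks gives a Jordan form
J =
  [0, 1, 0, 0, 0]
  [0, 0, 0, 0, 0]
  [0, 0, 0, 1, 0]
  [0, 0, 0, 0, 0]
  [0, 0, 0, 0, 0]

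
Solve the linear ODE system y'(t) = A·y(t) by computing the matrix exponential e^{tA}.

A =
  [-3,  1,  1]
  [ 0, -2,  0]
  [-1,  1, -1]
e^{tA} =
  [-t*exp(-2*t) + exp(-2*t), t*exp(-2*t), t*exp(-2*t)]
  [0, exp(-2*t), 0]
  [-t*exp(-2*t), t*exp(-2*t), t*exp(-2*t) + exp(-2*t)]

Strategy: write A = P · J · P⁻¹ where J is a Jordan canonical form, so e^{tA} = P · e^{tJ} · P⁻¹, and e^{tJ} can be computed block-by-block.

A has Jordan form
J =
  [-2,  1,  0]
  [ 0, -2,  0]
  [ 0,  0, -2]
(up to reordering of blocks).

Per-block formulas:
  For a 2×2 Jordan block J_2(-2): exp(t · J_2(-2)) = e^(-2t)·(I + t·N), where N is the 2×2 nilpotent shift.
  For a 1×1 block at λ = -2: exp(t · [-2]) = [e^(-2t)].

After assembling e^{tJ} and conjugating by P, we get:

e^{tA} =
  [-t*exp(-2*t) + exp(-2*t), t*exp(-2*t), t*exp(-2*t)]
  [0, exp(-2*t), 0]
  [-t*exp(-2*t), t*exp(-2*t), t*exp(-2*t) + exp(-2*t)]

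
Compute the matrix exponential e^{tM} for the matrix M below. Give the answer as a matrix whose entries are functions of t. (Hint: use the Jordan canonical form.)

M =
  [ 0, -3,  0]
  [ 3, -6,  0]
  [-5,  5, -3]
e^{tM} =
  [3*t*exp(-3*t) + exp(-3*t), -3*t*exp(-3*t), 0]
  [3*t*exp(-3*t), -3*t*exp(-3*t) + exp(-3*t), 0]
  [-5*t*exp(-3*t), 5*t*exp(-3*t), exp(-3*t)]

Strategy: write M = P · J · P⁻¹ where J is a Jordan canonical form, so e^{tM} = P · e^{tJ} · P⁻¹, and e^{tJ} can be computed block-by-block.

M has Jordan form
J =
  [-3,  1,  0]
  [ 0, -3,  0]
  [ 0,  0, -3]
(up to reordering of blocks).

Per-block formulas:
  For a 2×2 Jordan block J_2(-3): exp(t · J_2(-3)) = e^(-3t)·(I + t·N), where N is the 2×2 nilpotent shift.
  For a 1×1 block at λ = -3: exp(t · [-3]) = [e^(-3t)].

After assembling e^{tJ} and conjugating by P, we get:

e^{tM} =
  [3*t*exp(-3*t) + exp(-3*t), -3*t*exp(-3*t), 0]
  [3*t*exp(-3*t), -3*t*exp(-3*t) + exp(-3*t), 0]
  [-5*t*exp(-3*t), 5*t*exp(-3*t), exp(-3*t)]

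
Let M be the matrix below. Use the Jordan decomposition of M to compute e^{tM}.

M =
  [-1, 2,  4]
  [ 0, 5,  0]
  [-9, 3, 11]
e^{tM} =
  [-6*t*exp(5*t) + exp(5*t), 2*t*exp(5*t), 4*t*exp(5*t)]
  [0, exp(5*t), 0]
  [-9*t*exp(5*t), 3*t*exp(5*t), 6*t*exp(5*t) + exp(5*t)]

Strategy: write M = P · J · P⁻¹ where J is a Jordan canonical form, so e^{tM} = P · e^{tJ} · P⁻¹, and e^{tJ} can be computed block-by-block.

M has Jordan form
J =
  [5, 1, 0]
  [0, 5, 0]
  [0, 0, 5]
(up to reordering of blocks).

Per-block formulas:
  For a 1×1 block at λ = 5: exp(t · [5]) = [e^(5t)].
  For a 2×2 Jordan block J_2(5): exp(t · J_2(5)) = e^(5t)·(I + t·N), where N is the 2×2 nilpotent shift.

After assembling e^{tJ} and conjugating by P, we get:

e^{tM} =
  [-6*t*exp(5*t) + exp(5*t), 2*t*exp(5*t), 4*t*exp(5*t)]
  [0, exp(5*t), 0]
  [-9*t*exp(5*t), 3*t*exp(5*t), 6*t*exp(5*t) + exp(5*t)]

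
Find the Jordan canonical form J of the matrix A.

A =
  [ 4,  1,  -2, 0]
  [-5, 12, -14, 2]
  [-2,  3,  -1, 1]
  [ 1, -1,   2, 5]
J_2(5) ⊕ J_2(5)

The characteristic polynomial is
  det(x·I − A) = x^4 - 20*x^3 + 150*x^2 - 500*x + 625 = (x - 5)^4

Eigenvalues and multiplicities (the geometric multiplicity of λ is n − rank(A − λI), which equals the number of Jordan blocks for λ):
  λ = 5: algebraic multiplicity = 4, geometric multiplicity = 2

Determining the block sizes for each eigenvalue:
  λ = 5: with am = 4 and gm = 2, the partition is not yet determined (e.g. several partitions of 4 into 2 parts exist). Let N = A − (5)·I. Computing rank(N^1) = 2, rank(N^2) = 0; the number of blocks of size ≥ j is rank(N^{j−1}) − rank(N^j), giving [2, 2]. So we have 2 block(s) of size 2 → block sizes [2, 2]

Assembling the blocks gives a Jordan form
J =
  [5, 1, 0, 0]
  [0, 5, 0, 0]
  [0, 0, 5, 1]
  [0, 0, 0, 5]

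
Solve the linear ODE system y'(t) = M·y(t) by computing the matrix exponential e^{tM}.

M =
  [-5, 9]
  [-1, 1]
e^{tM} =
  [-3*t*exp(-2*t) + exp(-2*t), 9*t*exp(-2*t)]
  [-t*exp(-2*t), 3*t*exp(-2*t) + exp(-2*t)]

Strategy: write M = P · J · P⁻¹ where J is a Jordan canonical form, so e^{tM} = P · e^{tJ} · P⁻¹, and e^{tJ} can be computed block-by-block.

M has Jordan form
J =
  [-2,  1]
  [ 0, -2]
(up to reordering of blocks).

Per-block formulas:
  For a 2×2 Jordan block J_2(-2): exp(t · J_2(-2)) = e^(-2t)·(I + t·N), where N is the 2×2 nilpotent shift.

After assembling e^{tJ} and conjugating by P, we get:

e^{tM} =
  [-3*t*exp(-2*t) + exp(-2*t), 9*t*exp(-2*t)]
  [-t*exp(-2*t), 3*t*exp(-2*t) + exp(-2*t)]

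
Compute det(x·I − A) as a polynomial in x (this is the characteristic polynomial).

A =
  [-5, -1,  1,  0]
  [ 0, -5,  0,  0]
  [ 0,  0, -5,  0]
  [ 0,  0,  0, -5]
x^4 + 20*x^3 + 150*x^2 + 500*x + 625

Expanding det(x·I − A) (e.g. by cofactor expansion or by noting that A is similar to its Jordan form J, which has the same characteristic polynomial as A) gives
  χ_A(x) = x^4 + 20*x^3 + 150*x^2 + 500*x + 625
which factors as (x + 5)^4. The eigenvalues (with algebraic multiplicities) are λ = -5 with multiplicity 4.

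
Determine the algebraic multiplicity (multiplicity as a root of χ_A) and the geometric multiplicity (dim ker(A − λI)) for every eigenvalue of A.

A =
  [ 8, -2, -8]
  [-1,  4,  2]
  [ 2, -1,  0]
λ = 4: alg = 3, geom = 1

Step 1 — factor the characteristic polynomial to read off the algebraic multiplicities:
  χ_A(x) = (x - 4)^3

Step 2 — compute geometric multiplicities via the rank-nullity identity g(λ) = n − rank(A − λI):
  rank(A − (4)·I) = 2, so dim ker(A − (4)·I) = n − 2 = 1

Summary:
  λ = 4: algebraic multiplicity = 3, geometric multiplicity = 1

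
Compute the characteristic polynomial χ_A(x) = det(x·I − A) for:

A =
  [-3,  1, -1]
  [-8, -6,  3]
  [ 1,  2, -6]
x^3 + 15*x^2 + 75*x + 125

Expanding det(x·I − A) (e.g. by cofactor expansion or by noting that A is similar to its Jordan form J, which has the same characteristic polynomial as A) gives
  χ_A(x) = x^3 + 15*x^2 + 75*x + 125
which factors as (x + 5)^3. The eigenvalues (with algebraic multiplicities) are λ = -5 with multiplicity 3.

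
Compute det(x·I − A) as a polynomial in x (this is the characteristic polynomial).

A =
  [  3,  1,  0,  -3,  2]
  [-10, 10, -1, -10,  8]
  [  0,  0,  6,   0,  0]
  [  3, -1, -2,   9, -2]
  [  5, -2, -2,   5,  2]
x^5 - 30*x^4 + 360*x^3 - 2160*x^2 + 6480*x - 7776

Expanding det(x·I − A) (e.g. by cofactor expansion or by noting that A is similar to its Jordan form J, which has the same characteristic polynomial as A) gives
  χ_A(x) = x^5 - 30*x^4 + 360*x^3 - 2160*x^2 + 6480*x - 7776
which factors as (x - 6)^5. The eigenvalues (with algebraic multiplicities) are λ = 6 with multiplicity 5.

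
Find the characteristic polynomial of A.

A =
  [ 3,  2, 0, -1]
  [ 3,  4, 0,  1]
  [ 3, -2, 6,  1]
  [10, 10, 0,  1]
x^4 - 14*x^3 + 61*x^2 - 84*x + 36

Expanding det(x·I − A) (e.g. by cofactor expansion or by noting that A is similar to its Jordan form J, which has the same characteristic polynomial as A) gives
  χ_A(x) = x^4 - 14*x^3 + 61*x^2 - 84*x + 36
which factors as (x - 6)^2*(x - 1)^2. The eigenvalues (with algebraic multiplicities) are λ = 1 with multiplicity 2, λ = 6 with multiplicity 2.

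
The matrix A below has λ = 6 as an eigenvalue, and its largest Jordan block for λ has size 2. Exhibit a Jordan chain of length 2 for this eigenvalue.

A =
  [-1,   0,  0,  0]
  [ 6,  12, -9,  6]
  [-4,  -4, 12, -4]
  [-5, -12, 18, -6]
A Jordan chain for λ = 6 of length 2:
v_1 = (0, 6, -4, -12)ᵀ
v_2 = (0, 1, 0, 0)ᵀ

Let N = A − (6)·I. We want v_2 with N^2 v_2 = 0 but N^1 v_2 ≠ 0; then v_{j-1} := N · v_j for j = 2, …, 2.

Pick v_2 = (0, 1, 0, 0)ᵀ.
Then v_1 = N · v_2 = (0, 6, -4, -12)ᵀ.

Sanity check: (A − (6)·I) v_1 = (0, 0, 0, 0)ᵀ = 0. ✓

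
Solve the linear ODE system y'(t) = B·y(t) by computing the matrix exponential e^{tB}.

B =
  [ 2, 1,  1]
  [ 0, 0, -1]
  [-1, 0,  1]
e^{tB} =
  [t*exp(t) + exp(t), t*exp(t), t*exp(t)]
  [t^2*exp(t)/2, t^2*exp(t)/2 - t*exp(t) + exp(t), t^2*exp(t)/2 - t*exp(t)]
  [-t^2*exp(t)/2 - t*exp(t), -t^2*exp(t)/2, -t^2*exp(t)/2 + exp(t)]

Strategy: write B = P · J · P⁻¹ where J is a Jordan canonical form, so e^{tB} = P · e^{tJ} · P⁻¹, and e^{tJ} can be computed block-by-block.

B has Jordan form
J =
  [1, 1, 0]
  [0, 1, 1]
  [0, 0, 1]
(up to reordering of blocks).

Per-block formulas:
  For a 3×3 Jordan block J_3(1): exp(t · J_3(1)) = e^(1t)·(I + t·N + (t^2/2)·N^2), where N is the 3×3 nilpotent shift.

After assembling e^{tJ} and conjugating by P, we get:

e^{tB} =
  [t*exp(t) + exp(t), t*exp(t), t*exp(t)]
  [t^2*exp(t)/2, t^2*exp(t)/2 - t*exp(t) + exp(t), t^2*exp(t)/2 - t*exp(t)]
  [-t^2*exp(t)/2 - t*exp(t), -t^2*exp(t)/2, -t^2*exp(t)/2 + exp(t)]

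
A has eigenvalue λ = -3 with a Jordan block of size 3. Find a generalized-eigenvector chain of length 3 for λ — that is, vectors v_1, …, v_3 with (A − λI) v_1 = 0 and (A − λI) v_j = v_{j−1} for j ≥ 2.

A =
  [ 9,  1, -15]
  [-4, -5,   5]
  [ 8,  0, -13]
A Jordan chain for λ = -3 of length 3:
v_1 = (20, 0, 16)ᵀ
v_2 = (12, -4, 8)ᵀ
v_3 = (1, 0, 0)ᵀ

Let N = A − (-3)·I. We want v_3 with N^3 v_3 = 0 but N^2 v_3 ≠ 0; then v_{j-1} := N · v_j for j = 3, …, 2.

Pick v_3 = (1, 0, 0)ᵀ.
Then v_2 = N · v_3 = (12, -4, 8)ᵀ.
Then v_1 = N · v_2 = (20, 0, 16)ᵀ.

Sanity check: (A − (-3)·I) v_1 = (0, 0, 0)ᵀ = 0. ✓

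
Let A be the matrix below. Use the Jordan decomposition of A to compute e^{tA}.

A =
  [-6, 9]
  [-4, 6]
e^{tA} =
  [1 - 6*t, 9*t]
  [-4*t, 6*t + 1]

Strategy: write A = P · J · P⁻¹ where J is a Jordan canonical form, so e^{tA} = P · e^{tJ} · P⁻¹, and e^{tJ} can be computed block-by-block.

A has Jordan form
J =
  [0, 1]
  [0, 0]
(up to reordering of blocks).

Per-block formulas:
  For a 2×2 Jordan block J_2(0): exp(t · J_2(0)) = e^(0t)·(I + t·N), where N is the 2×2 nilpotent shift.

After assembling e^{tJ} and conjugating by P, we get:

e^{tA} =
  [1 - 6*t, 9*t]
  [-4*t, 6*t + 1]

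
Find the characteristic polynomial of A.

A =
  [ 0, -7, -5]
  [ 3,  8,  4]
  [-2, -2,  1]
x^3 - 9*x^2 + 27*x - 27

Expanding det(x·I − A) (e.g. by cofactor expansion or by noting that A is similar to its Jordan form J, which has the same characteristic polynomial as A) gives
  χ_A(x) = x^3 - 9*x^2 + 27*x - 27
which factors as (x - 3)^3. The eigenvalues (with algebraic multiplicities) are λ = 3 with multiplicity 3.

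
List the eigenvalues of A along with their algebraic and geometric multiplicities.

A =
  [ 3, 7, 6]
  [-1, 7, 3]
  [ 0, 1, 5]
λ = 5: alg = 3, geom = 1

Step 1 — factor the characteristic polynomial to read off the algebraic multiplicities:
  χ_A(x) = (x - 5)^3

Step 2 — compute geometric multiplicities via the rank-nullity identity g(λ) = n − rank(A − λI):
  rank(A − (5)·I) = 2, so dim ker(A − (5)·I) = n − 2 = 1

Summary:
  λ = 5: algebraic multiplicity = 3, geometric multiplicity = 1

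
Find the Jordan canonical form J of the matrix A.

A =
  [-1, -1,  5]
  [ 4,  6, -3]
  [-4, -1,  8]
J_1(3) ⊕ J_2(5)

The characteristic polynomial is
  det(x·I − A) = x^3 - 13*x^2 + 55*x - 75 = (x - 5)^2*(x - 3)

Eigenvalues and multiplicities (the geometric multiplicity of λ is n − rank(A − λI), which equals the number of Jordan blocks for λ):
  λ = 3: algebraic multiplicity = 1, geometric multiplicity = 1
  λ = 5: algebraic multiplicity = 2, geometric multiplicity = 1

Determining the block sizes for each eigenvalue:
  λ = 3: one block (gm = 1), so the single block has size am = 1 → block sizes [1]
  λ = 5: one block (gm = 1), so the single block has size am = 2 → block sizes [2]

Assembling the blocks gives a Jordan form
J =
  [3, 0, 0]
  [0, 5, 1]
  [0, 0, 5]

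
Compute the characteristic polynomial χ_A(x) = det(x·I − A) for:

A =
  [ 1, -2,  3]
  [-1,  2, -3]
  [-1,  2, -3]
x^3

Expanding det(x·I − A) (e.g. by cofactor expansion or by noting that A is similar to its Jordan form J, which has the same characteristic polynomial as A) gives
  χ_A(x) = x^3
which factors as x^3. The eigenvalues (with algebraic multiplicities) are λ = 0 with multiplicity 3.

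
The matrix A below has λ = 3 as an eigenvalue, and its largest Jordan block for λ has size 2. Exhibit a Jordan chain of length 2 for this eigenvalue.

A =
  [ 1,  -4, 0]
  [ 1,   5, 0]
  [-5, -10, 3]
A Jordan chain for λ = 3 of length 2:
v_1 = (-2, 1, -5)ᵀ
v_2 = (1, 0, 0)ᵀ

Let N = A − (3)·I. We want v_2 with N^2 v_2 = 0 but N^1 v_2 ≠ 0; then v_{j-1} := N · v_j for j = 2, …, 2.

Pick v_2 = (1, 0, 0)ᵀ.
Then v_1 = N · v_2 = (-2, 1, -5)ᵀ.

Sanity check: (A − (3)·I) v_1 = (0, 0, 0)ᵀ = 0. ✓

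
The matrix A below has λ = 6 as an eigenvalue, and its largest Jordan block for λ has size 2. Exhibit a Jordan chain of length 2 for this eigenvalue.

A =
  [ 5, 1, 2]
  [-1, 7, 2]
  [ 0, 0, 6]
A Jordan chain for λ = 6 of length 2:
v_1 = (-1, -1, 0)ᵀ
v_2 = (1, 0, 0)ᵀ

Let N = A − (6)·I. We want v_2 with N^2 v_2 = 0 but N^1 v_2 ≠ 0; then v_{j-1} := N · v_j for j = 2, …, 2.

Pick v_2 = (1, 0, 0)ᵀ.
Then v_1 = N · v_2 = (-1, -1, 0)ᵀ.

Sanity check: (A − (6)·I) v_1 = (0, 0, 0)ᵀ = 0. ✓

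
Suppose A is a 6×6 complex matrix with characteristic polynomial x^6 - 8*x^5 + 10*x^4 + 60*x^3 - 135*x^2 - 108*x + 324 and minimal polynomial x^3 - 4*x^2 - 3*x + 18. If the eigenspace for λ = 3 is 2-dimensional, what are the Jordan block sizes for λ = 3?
Block sizes for λ = 3: [2, 2]

Step 1 — from the characteristic polynomial, algebraic multiplicity of λ = 3 is 4. From dim ker(A − (3)·I) = 2, there are exactly 2 Jordan blocks for λ = 3.
Step 2 — from the minimal polynomial, the factor (x − 3)^2 tells us the largest block for λ = 3 has size 2.
Step 3 — with total size 4, 2 blocks, and largest block 2, the block sizes (in nonincreasing order) are [2, 2].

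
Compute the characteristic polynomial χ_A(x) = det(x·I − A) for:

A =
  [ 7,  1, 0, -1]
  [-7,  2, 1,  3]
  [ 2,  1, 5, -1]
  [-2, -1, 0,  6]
x^4 - 20*x^3 + 150*x^2 - 500*x + 625

Expanding det(x·I − A) (e.g. by cofactor expansion or by noting that A is similar to its Jordan form J, which has the same characteristic polynomial as A) gives
  χ_A(x) = x^4 - 20*x^3 + 150*x^2 - 500*x + 625
which factors as (x - 5)^4. The eigenvalues (with algebraic multiplicities) are λ = 5 with multiplicity 4.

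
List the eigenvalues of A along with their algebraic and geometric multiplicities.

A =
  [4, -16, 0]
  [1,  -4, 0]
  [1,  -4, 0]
λ = 0: alg = 3, geom = 2

Step 1 — factor the characteristic polynomial to read off the algebraic multiplicities:
  χ_A(x) = x^3

Step 2 — compute geometric multiplicities via the rank-nullity identity g(λ) = n − rank(A − λI):
  rank(A − (0)·I) = 1, so dim ker(A − (0)·I) = n − 1 = 2

Summary:
  λ = 0: algebraic multiplicity = 3, geometric multiplicity = 2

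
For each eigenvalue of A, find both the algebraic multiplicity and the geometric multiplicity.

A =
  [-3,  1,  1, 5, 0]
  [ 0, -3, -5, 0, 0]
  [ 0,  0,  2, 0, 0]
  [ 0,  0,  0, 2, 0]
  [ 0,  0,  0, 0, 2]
λ = -3: alg = 2, geom = 1; λ = 2: alg = 3, geom = 3

Step 1 — factor the characteristic polynomial to read off the algebraic multiplicities:
  χ_A(x) = (x - 2)^3*(x + 3)^2

Step 2 — compute geometric multiplicities via the rank-nullity identity g(λ) = n − rank(A − λI):
  rank(A − (-3)·I) = 4, so dim ker(A − (-3)·I) = n − 4 = 1
  rank(A − (2)·I) = 2, so dim ker(A − (2)·I) = n − 2 = 3

Summary:
  λ = -3: algebraic multiplicity = 2, geometric multiplicity = 1
  λ = 2: algebraic multiplicity = 3, geometric multiplicity = 3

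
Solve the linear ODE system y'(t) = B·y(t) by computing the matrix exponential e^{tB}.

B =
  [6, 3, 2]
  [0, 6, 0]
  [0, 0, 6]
e^{tB} =
  [exp(6*t), 3*t*exp(6*t), 2*t*exp(6*t)]
  [0, exp(6*t), 0]
  [0, 0, exp(6*t)]

Strategy: write B = P · J · P⁻¹ where J is a Jordan canonical form, so e^{tB} = P · e^{tJ} · P⁻¹, and e^{tJ} can be computed block-by-block.

B has Jordan form
J =
  [6, 1, 0]
  [0, 6, 0]
  [0, 0, 6]
(up to reordering of blocks).

Per-block formulas:
  For a 2×2 Jordan block J_2(6): exp(t · J_2(6)) = e^(6t)·(I + t·N), where N is the 2×2 nilpotent shift.
  For a 1×1 block at λ = 6: exp(t · [6]) = [e^(6t)].

After assembling e^{tJ} and conjugating by P, we get:

e^{tB} =
  [exp(6*t), 3*t*exp(6*t), 2*t*exp(6*t)]
  [0, exp(6*t), 0]
  [0, 0, exp(6*t)]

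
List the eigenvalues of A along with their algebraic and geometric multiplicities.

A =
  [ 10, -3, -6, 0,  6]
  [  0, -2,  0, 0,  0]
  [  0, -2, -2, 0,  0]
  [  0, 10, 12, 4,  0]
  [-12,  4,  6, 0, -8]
λ = -2: alg = 3, geom = 2; λ = 4: alg = 2, geom = 2

Step 1 — factor the characteristic polynomial to read off the algebraic multiplicities:
  χ_A(x) = (x - 4)^2*(x + 2)^3

Step 2 — compute geometric multiplicities via the rank-nullity identity g(λ) = n − rank(A − λI):
  rank(A − (-2)·I) = 3, so dim ker(A − (-2)·I) = n − 3 = 2
  rank(A − (4)·I) = 3, so dim ker(A − (4)·I) = n − 3 = 2

Summary:
  λ = -2: algebraic multiplicity = 3, geometric multiplicity = 2
  λ = 4: algebraic multiplicity = 2, geometric multiplicity = 2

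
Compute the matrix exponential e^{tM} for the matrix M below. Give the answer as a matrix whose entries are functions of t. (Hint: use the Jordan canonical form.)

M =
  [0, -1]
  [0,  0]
e^{tM} =
  [1, -t]
  [0, 1]

Strategy: write M = P · J · P⁻¹ where J is a Jordan canonical form, so e^{tM} = P · e^{tJ} · P⁻¹, and e^{tJ} can be computed block-by-block.

M has Jordan form
J =
  [0, 1]
  [0, 0]
(up to reordering of blocks).

Per-block formulas:
  For a 2×2 Jordan block J_2(0): exp(t · J_2(0)) = e^(0t)·(I + t·N), where N is the 2×2 nilpotent shift.

After assembling e^{tJ} and conjugating by P, we get:

e^{tM} =
  [1, -t]
  [0, 1]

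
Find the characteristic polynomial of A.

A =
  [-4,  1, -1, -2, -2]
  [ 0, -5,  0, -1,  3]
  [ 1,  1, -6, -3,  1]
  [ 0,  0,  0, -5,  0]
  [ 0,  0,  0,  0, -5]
x^5 + 25*x^4 + 250*x^3 + 1250*x^2 + 3125*x + 3125

Expanding det(x·I − A) (e.g. by cofactor expansion or by noting that A is similar to its Jordan form J, which has the same characteristic polynomial as A) gives
  χ_A(x) = x^5 + 25*x^4 + 250*x^3 + 1250*x^2 + 3125*x + 3125
which factors as (x + 5)^5. The eigenvalues (with algebraic multiplicities) are λ = -5 with multiplicity 5.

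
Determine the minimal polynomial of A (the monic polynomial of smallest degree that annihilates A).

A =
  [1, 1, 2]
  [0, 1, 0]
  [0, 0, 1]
x^2 - 2*x + 1

The characteristic polynomial is χ_A(x) = (x - 1)^3, so the eigenvalues are known. The minimal polynomial is
  m_A(x) = Π_λ (x − λ)^{k_λ}
where k_λ is the size of the *largest* Jordan block for λ (equivalently, the smallest k with (A − λI)^k v = 0 for every generalised eigenvector v of λ).

  λ = 1: largest Jordan block has size 2, contributing (x − 1)^2

So m_A(x) = (x - 1)^2 = x^2 - 2*x + 1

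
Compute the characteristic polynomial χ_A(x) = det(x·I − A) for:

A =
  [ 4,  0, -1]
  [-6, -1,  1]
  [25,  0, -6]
x^3 + 3*x^2 + 3*x + 1

Expanding det(x·I − A) (e.g. by cofactor expansion or by noting that A is similar to its Jordan form J, which has the same characteristic polynomial as A) gives
  χ_A(x) = x^3 + 3*x^2 + 3*x + 1
which factors as (x + 1)^3. The eigenvalues (with algebraic multiplicities) are λ = -1 with multiplicity 3.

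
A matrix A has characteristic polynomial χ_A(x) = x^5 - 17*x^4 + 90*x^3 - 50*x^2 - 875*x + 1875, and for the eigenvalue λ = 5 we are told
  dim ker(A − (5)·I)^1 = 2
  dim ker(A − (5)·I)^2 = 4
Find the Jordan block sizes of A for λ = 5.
Block sizes for λ = 5: [2, 2]

From the dimensions of kernels of powers, the number of Jordan blocks of size at least j is d_j − d_{j−1} where d_j = dim ker(N^j) (with d_0 = 0). Computing the differences gives [2, 2].
The number of blocks of size exactly k is (#blocks of size ≥ k) − (#blocks of size ≥ k + 1), so the partition is: 2 block(s) of size 2.
In nonincreasing order the block sizes are [2, 2].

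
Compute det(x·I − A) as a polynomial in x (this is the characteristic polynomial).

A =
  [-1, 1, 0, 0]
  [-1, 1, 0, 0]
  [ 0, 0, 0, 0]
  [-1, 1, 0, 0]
x^4

Expanding det(x·I − A) (e.g. by cofactor expansion or by noting that A is similar to its Jordan form J, which has the same characteristic polynomial as A) gives
  χ_A(x) = x^4
which factors as x^4. The eigenvalues (with algebraic multiplicities) are λ = 0 with multiplicity 4.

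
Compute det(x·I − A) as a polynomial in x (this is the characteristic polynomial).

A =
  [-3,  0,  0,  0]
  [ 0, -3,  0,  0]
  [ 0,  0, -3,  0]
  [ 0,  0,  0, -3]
x^4 + 12*x^3 + 54*x^2 + 108*x + 81

Expanding det(x·I − A) (e.g. by cofactor expansion or by noting that A is similar to its Jordan form J, which has the same characteristic polynomial as A) gives
  χ_A(x) = x^4 + 12*x^3 + 54*x^2 + 108*x + 81
which factors as (x + 3)^4. The eigenvalues (with algebraic multiplicities) are λ = -3 with multiplicity 4.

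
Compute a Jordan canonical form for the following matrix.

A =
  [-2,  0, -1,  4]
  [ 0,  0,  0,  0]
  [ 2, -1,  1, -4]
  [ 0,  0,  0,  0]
J_1(-1) ⊕ J_2(0) ⊕ J_1(0)

The characteristic polynomial is
  det(x·I − A) = x^4 + x^3 = x^3*(x + 1)

Eigenvalues and multiplicities (the geometric multiplicity of λ is n − rank(A − λI), which equals the number of Jordan blocks for λ):
  λ = -1: algebraic multiplicity = 1, geometric multiplicity = 1
  λ = 0: algebraic multiplicity = 3, geometric multiplicity = 2

Determining the block sizes for each eigenvalue:
  λ = -1: one block (gm = 1), so the single block has size am = 1 → block sizes [1]
  λ = 0: 2 blocks summing to 3 forces exactly one block of size 2 and the rest size 1 → block sizes [2, 1]

Assembling the blocks gives a Jordan form
J =
  [-1, 0, 0, 0]
  [ 0, 0, 1, 0]
  [ 0, 0, 0, 0]
  [ 0, 0, 0, 0]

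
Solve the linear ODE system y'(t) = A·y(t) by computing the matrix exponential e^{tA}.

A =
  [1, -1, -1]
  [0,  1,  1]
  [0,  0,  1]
e^{tA} =
  [exp(t), -t*exp(t), -t^2*exp(t)/2 - t*exp(t)]
  [0, exp(t), t*exp(t)]
  [0, 0, exp(t)]

Strategy: write A = P · J · P⁻¹ where J is a Jordan canonical form, so e^{tA} = P · e^{tJ} · P⁻¹, and e^{tJ} can be computed block-by-block.

A has Jordan form
J =
  [1, 1, 0]
  [0, 1, 1]
  [0, 0, 1]
(up to reordering of blocks).

Per-block formulas:
  For a 3×3 Jordan block J_3(1): exp(t · J_3(1)) = e^(1t)·(I + t·N + (t^2/2)·N^2), where N is the 3×3 nilpotent shift.

After assembling e^{tJ} and conjugating by P, we get:

e^{tA} =
  [exp(t), -t*exp(t), -t^2*exp(t)/2 - t*exp(t)]
  [0, exp(t), t*exp(t)]
  [0, 0, exp(t)]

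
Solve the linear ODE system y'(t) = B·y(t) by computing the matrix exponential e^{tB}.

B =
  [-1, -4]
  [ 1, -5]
e^{tB} =
  [2*t*exp(-3*t) + exp(-3*t), -4*t*exp(-3*t)]
  [t*exp(-3*t), -2*t*exp(-3*t) + exp(-3*t)]

Strategy: write B = P · J · P⁻¹ where J is a Jordan canonical form, so e^{tB} = P · e^{tJ} · P⁻¹, and e^{tJ} can be computed block-by-block.

B has Jordan form
J =
  [-3,  1]
  [ 0, -3]
(up to reordering of blocks).

Per-block formulas:
  For a 2×2 Jordan block J_2(-3): exp(t · J_2(-3)) = e^(-3t)·(I + t·N), where N is the 2×2 nilpotent shift.

After assembling e^{tJ} and conjugating by P, we get:

e^{tB} =
  [2*t*exp(-3*t) + exp(-3*t), -4*t*exp(-3*t)]
  [t*exp(-3*t), -2*t*exp(-3*t) + exp(-3*t)]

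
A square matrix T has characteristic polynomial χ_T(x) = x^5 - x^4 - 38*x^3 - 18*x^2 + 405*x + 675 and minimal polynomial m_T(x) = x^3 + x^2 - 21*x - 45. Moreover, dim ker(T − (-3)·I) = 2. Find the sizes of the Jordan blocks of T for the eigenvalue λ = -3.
Block sizes for λ = -3: [2, 1]

Step 1 — from the characteristic polynomial, algebraic multiplicity of λ = -3 is 3. From dim ker(T − (-3)·I) = 2, there are exactly 2 Jordan blocks for λ = -3.
Step 2 — from the minimal polynomial, the factor (x + 3)^2 tells us the largest block for λ = -3 has size 2.
Step 3 — with total size 3, 2 blocks, and largest block 2, the block sizes (in nonincreasing order) are [2, 1].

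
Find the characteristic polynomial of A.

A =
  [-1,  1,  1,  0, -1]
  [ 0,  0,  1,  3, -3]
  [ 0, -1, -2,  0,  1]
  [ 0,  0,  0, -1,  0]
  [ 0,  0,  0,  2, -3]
x^5 + 7*x^4 + 18*x^3 + 22*x^2 + 13*x + 3

Expanding det(x·I − A) (e.g. by cofactor expansion or by noting that A is similar to its Jordan form J, which has the same characteristic polynomial as A) gives
  χ_A(x) = x^5 + 7*x^4 + 18*x^3 + 22*x^2 + 13*x + 3
which factors as (x + 1)^4*(x + 3). The eigenvalues (with algebraic multiplicities) are λ = -3 with multiplicity 1, λ = -1 with multiplicity 4.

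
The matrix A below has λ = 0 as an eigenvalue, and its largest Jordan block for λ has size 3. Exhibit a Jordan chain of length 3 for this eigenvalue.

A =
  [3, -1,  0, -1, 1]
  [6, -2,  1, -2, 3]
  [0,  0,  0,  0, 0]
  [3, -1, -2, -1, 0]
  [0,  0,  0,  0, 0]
A Jordan chain for λ = 0 of length 3:
v_1 = (1, 2, 0, 1, 0)ᵀ
v_2 = (0, 1, 0, -2, 0)ᵀ
v_3 = (0, 0, 1, 0, 0)ᵀ

Let N = A − (0)·I. We want v_3 with N^3 v_3 = 0 but N^2 v_3 ≠ 0; then v_{j-1} := N · v_j for j = 3, …, 2.

Pick v_3 = (0, 0, 1, 0, 0)ᵀ.
Then v_2 = N · v_3 = (0, 1, 0, -2, 0)ᵀ.
Then v_1 = N · v_2 = (1, 2, 0, 1, 0)ᵀ.

Sanity check: (A − (0)·I) v_1 = (0, 0, 0, 0, 0)ᵀ = 0. ✓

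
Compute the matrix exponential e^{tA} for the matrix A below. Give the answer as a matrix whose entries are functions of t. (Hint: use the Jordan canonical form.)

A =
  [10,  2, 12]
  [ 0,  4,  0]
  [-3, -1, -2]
e^{tA} =
  [6*t*exp(4*t) + exp(4*t), 2*t*exp(4*t), 12*t*exp(4*t)]
  [0, exp(4*t), 0]
  [-3*t*exp(4*t), -t*exp(4*t), -6*t*exp(4*t) + exp(4*t)]

Strategy: write A = P · J · P⁻¹ where J is a Jordan canonical form, so e^{tA} = P · e^{tJ} · P⁻¹, and e^{tJ} can be computed block-by-block.

A has Jordan form
J =
  [4, 1, 0]
  [0, 4, 0]
  [0, 0, 4]
(up to reordering of blocks).

Per-block formulas:
  For a 1×1 block at λ = 4: exp(t · [4]) = [e^(4t)].
  For a 2×2 Jordan block J_2(4): exp(t · J_2(4)) = e^(4t)·(I + t·N), where N is the 2×2 nilpotent shift.

After assembling e^{tJ} and conjugating by P, we get:

e^{tA} =
  [6*t*exp(4*t) + exp(4*t), 2*t*exp(4*t), 12*t*exp(4*t)]
  [0, exp(4*t), 0]
  [-3*t*exp(4*t), -t*exp(4*t), -6*t*exp(4*t) + exp(4*t)]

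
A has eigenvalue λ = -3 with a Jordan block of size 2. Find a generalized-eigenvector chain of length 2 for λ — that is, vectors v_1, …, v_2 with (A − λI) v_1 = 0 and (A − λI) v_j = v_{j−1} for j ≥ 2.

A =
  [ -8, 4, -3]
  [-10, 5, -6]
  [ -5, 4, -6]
A Jordan chain for λ = -3 of length 2:
v_1 = (-5, -10, -5)ᵀ
v_2 = (1, 0, 0)ᵀ

Let N = A − (-3)·I. We want v_2 with N^2 v_2 = 0 but N^1 v_2 ≠ 0; then v_{j-1} := N · v_j for j = 2, …, 2.

Pick v_2 = (1, 0, 0)ᵀ.
Then v_1 = N · v_2 = (-5, -10, -5)ᵀ.

Sanity check: (A − (-3)·I) v_1 = (0, 0, 0)ᵀ = 0. ✓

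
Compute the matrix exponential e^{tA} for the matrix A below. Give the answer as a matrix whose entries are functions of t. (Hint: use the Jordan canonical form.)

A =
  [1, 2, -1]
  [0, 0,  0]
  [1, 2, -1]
e^{tA} =
  [t + 1, 2*t, -t]
  [0, 1, 0]
  [t, 2*t, 1 - t]

Strategy: write A = P · J · P⁻¹ where J is a Jordan canonical form, so e^{tA} = P · e^{tJ} · P⁻¹, and e^{tJ} can be computed block-by-block.

A has Jordan form
J =
  [0, 1, 0]
  [0, 0, 0]
  [0, 0, 0]
(up to reordering of blocks).

Per-block formulas:
  For a 1×1 block at λ = 0: exp(t · [0]) = [e^(0t)].
  For a 2×2 Jordan block J_2(0): exp(t · J_2(0)) = e^(0t)·(I + t·N), where N is the 2×2 nilpotent shift.

After assembling e^{tJ} and conjugating by P, we get:

e^{tA} =
  [t + 1, 2*t, -t]
  [0, 1, 0]
  [t, 2*t, 1 - t]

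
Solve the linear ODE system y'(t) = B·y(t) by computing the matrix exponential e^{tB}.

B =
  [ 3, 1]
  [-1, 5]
e^{tB} =
  [-t*exp(4*t) + exp(4*t), t*exp(4*t)]
  [-t*exp(4*t), t*exp(4*t) + exp(4*t)]

Strategy: write B = P · J · P⁻¹ where J is a Jordan canonical form, so e^{tB} = P · e^{tJ} · P⁻¹, and e^{tJ} can be computed block-by-block.

B has Jordan form
J =
  [4, 1]
  [0, 4]
(up to reordering of blocks).

Per-block formulas:
  For a 2×2 Jordan block J_2(4): exp(t · J_2(4)) = e^(4t)·(I + t·N), where N is the 2×2 nilpotent shift.

After assembling e^{tJ} and conjugating by P, we get:

e^{tB} =
  [-t*exp(4*t) + exp(4*t), t*exp(4*t)]
  [-t*exp(4*t), t*exp(4*t) + exp(4*t)]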